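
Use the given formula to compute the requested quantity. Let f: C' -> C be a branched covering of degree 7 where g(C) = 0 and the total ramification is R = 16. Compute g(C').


Riemann-Hurwitz formula: 2g' - 2 = d(2g - 2) + R
Given: d = 7, g = 0, R = 16
2g' - 2 = 7*(2*0 - 2) + 16
2g' - 2 = 7*(-2) + 16
2g' - 2 = -14 + 16 = 2
2g' = 4
g' = 2

2


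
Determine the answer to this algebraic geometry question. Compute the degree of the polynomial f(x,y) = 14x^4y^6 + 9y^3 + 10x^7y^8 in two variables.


Examine each term for its total degree (sum of exponents).
  Term '14x^4y^6' has total degree 4+6 = 10.
  Term '9y^3' has total degree 0+3 = 3.
  Term '10x^7y^8' has total degree 7+8 = 15.
The maximum total degree among all terms is 15.

15


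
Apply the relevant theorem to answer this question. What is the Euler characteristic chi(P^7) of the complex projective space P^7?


The complex projective space P^7 has one cell in each even real dimension 0, 2, ..., 14.
The cohomology groups are H^{2k}(P^7) = Z for k = 0,...,7, and 0 otherwise.
Euler characteristic = sum of Betti numbers = 1 per even-dimensional cohomology group.
chi(P^7) = 7 + 1 = 8

8


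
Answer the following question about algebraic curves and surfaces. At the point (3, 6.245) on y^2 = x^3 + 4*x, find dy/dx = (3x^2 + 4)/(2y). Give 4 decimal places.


Using implicit differentiation of y^2 = x^3 + 4*x:
2y * dy/dx = 3x^2 + 4
dy/dx = (3x^2 + 4)/(2y)
Numerator: 3*3^2 + 4 = 31
Denominator: 2*6.245 = 12.49
dy/dx = 31/12.49 = 2.4820

2.4820


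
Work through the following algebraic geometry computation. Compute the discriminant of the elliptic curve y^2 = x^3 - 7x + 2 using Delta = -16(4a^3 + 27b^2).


Compute each component:
4a^3 = 4*(-7)^3 = 4*(-343) = -1372
27b^2 = 27*2^2 = 27*4 = 108
4a^3 + 27b^2 = -1372 + 108 = -1264
Delta = -16*(-1264) = 20224

20224


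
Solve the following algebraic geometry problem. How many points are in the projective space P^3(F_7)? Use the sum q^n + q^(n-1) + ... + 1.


P^3(F_7) has (q^(n+1) - 1)/(q - 1) points.
= 7^3 + 7^2 + 7^1 + 7^0
= 343 + 49 + 7 + 1
= 400

400


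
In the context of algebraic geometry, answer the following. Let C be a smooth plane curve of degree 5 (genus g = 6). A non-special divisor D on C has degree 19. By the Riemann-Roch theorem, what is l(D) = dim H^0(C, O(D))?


First, compute the genus of a smooth plane curve of degree 5:
g = (d-1)(d-2)/2 = (5-1)(5-2)/2 = 6
For a non-special divisor D (i.e., h^1(D) = 0), Riemann-Roch gives:
l(D) = deg(D) - g + 1
Since deg(D) = 19 >= 2g - 1 = 11, D is non-special.
l(D) = 19 - 6 + 1 = 14

14


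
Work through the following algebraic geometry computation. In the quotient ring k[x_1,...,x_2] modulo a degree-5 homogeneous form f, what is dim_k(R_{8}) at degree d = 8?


For R = k[x_1,...,x_n]/(f) with f homogeneous of degree e:
The Hilbert series is (1 - t^e)/(1 - t)^n.
So h(d) = C(d+n-1, n-1) - C(d-e+n-1, n-1) for d >= e.
With n=2, e=5, d=8:
C(8+2-1, 2-1) = C(9, 1) = 9
C(8-5+2-1, 2-1) = C(4, 1) = 4
h(8) = 9 - 4 = 5

5


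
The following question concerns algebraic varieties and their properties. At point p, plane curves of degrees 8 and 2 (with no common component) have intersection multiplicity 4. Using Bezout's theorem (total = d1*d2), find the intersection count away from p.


By Bezout's theorem, the total intersection number is d1 * d2.
Total = 8 * 2 = 16
Intersection multiplicity at p = 4
Remaining intersections = 16 - 4 = 12

12


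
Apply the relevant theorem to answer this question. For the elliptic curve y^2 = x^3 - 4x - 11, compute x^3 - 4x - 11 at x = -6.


Compute x^3 - 4x - 11 at x = -6:
x^3 = (-6)^3 = -216
(-4)*x = (-4)*(-6) = 24
Sum: -216 + 24 - 11 = -203

-203


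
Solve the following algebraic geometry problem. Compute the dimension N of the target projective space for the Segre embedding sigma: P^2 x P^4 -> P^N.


The Segre embedding maps P^m x P^n into P^N via
all products of coordinates from each factor.
N = (m+1)(n+1) - 1
N = (2+1)(4+1) - 1
N = 3*5 - 1
N = 15 - 1 = 14

14


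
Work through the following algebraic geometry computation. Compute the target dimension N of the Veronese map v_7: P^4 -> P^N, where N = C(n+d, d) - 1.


The Veronese embedding v_d: P^n -> P^N maps each point to all
degree-d monomials in n+1 homogeneous coordinates.
N = C(n+d, d) - 1
N = C(4+7, 7) - 1
N = C(11, 7) - 1
C(11, 7) = 330
N = 330 - 1 = 329

329


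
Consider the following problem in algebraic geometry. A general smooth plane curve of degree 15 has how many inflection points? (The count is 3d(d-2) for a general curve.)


For a general smooth plane curve C of degree d, the inflection points are
the intersection of C with its Hessian curve, which has degree 3(d-2).
By Bezout, the total intersection number is d * 3(d-2) = 15 * 39 = 585.
For a general curve every flex is ordinary, so each contributes
multiplicity 1 to C·Hess(C), and the number of distinct inflection
points is 3d(d-2).
Inflection points = 3*15*(15-2) = 3*15*13 = 585

585


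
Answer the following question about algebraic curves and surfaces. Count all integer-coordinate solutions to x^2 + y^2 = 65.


Systematically check integer values of x where x^2 <= 65.
For each valid x, check if 65 - x^2 is a perfect square.
x=1: 65 - 1 = 64, sqrt = 8 (valid)
x=4: 65 - 16 = 49, sqrt = 7 (valid)
x=7: 65 - 49 = 16, sqrt = 4 (valid)
x=8: 65 - 64 = 1, sqrt = 1 (valid)
Total integer solutions found: 16

16


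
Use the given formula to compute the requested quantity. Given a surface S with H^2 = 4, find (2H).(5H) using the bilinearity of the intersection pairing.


Using bilinearity of the intersection pairing on a surface S:
(aH).(bH) = ab * (H.H)
We have H^2 = 4.
D.E = (2H).(5H) = 2*5*4
= 10*4
= 40

40


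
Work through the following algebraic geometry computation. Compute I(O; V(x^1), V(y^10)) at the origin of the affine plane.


The intersection multiplicity of V(x^a) and V(y^b) at the origin is:
I(O; V(x^1), V(y^10)) = dim_k(k[x,y]/(x^1, y^10))
A basis for k[x,y]/(x^1, y^10) is the set of monomials x^i * y^j
where 0 <= i < 1 and 0 <= j < 10.
The number of such monomials is 1 * 10 = 10

10


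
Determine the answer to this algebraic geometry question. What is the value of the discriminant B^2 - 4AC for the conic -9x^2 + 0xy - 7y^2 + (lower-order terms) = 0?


The discriminant of a conic Ax^2 + Bxy + Cy^2 + ... = 0 is B^2 - 4AC.
B^2 = 0^2 = 0
4AC = 4*(-9)*(-7) = 252
Discriminant = 0 - 252 = -252

-252


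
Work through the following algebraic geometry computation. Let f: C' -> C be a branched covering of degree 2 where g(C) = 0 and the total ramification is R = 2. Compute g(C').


Riemann-Hurwitz formula: 2g' - 2 = d(2g - 2) + R
Given: d = 2, g = 0, R = 2
2g' - 2 = 2*(2*0 - 2) + 2
2g' - 2 = 2*(-2) + 2
2g' - 2 = -4 + 2 = -2
2g' = 0
g' = 0

0


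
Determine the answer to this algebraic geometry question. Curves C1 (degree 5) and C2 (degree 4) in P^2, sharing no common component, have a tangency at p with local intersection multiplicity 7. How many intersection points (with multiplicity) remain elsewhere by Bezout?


By Bezout's theorem, the total intersection number is d1 * d2.
Total = 5 * 4 = 20
Intersection multiplicity at p = 7
Remaining intersections = 20 - 7 = 13

13


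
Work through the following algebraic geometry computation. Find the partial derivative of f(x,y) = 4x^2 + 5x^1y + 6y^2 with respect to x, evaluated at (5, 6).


df/dx = 2*4*x^1 + 1*5*x^0*y
At (5,6): 2*4*5^1 + 1*5*5^0*6
= 40 + 30
= 70

70


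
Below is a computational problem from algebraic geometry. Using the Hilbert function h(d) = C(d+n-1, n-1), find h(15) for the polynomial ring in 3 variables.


The Hilbert function for the polynomial ring in 3 variables is:
h(d) = C(d+n-1, n-1)
h(15) = C(15+3-1, 3-1) = C(17, 2)
= 17! / (2! * 15!)
= 136

136


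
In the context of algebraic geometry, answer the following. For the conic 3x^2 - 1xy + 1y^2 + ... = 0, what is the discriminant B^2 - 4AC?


The discriminant of a conic Ax^2 + Bxy + Cy^2 + ... = 0 is B^2 - 4AC.
B^2 = (-1)^2 = 1
4AC = 4*3*1 = 12
Discriminant = 1 - 12 = -11

-11


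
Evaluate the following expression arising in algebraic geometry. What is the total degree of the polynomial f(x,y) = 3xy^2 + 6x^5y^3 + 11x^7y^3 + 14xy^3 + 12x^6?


Examine each term for its total degree (sum of exponents).
  Term '3xy^2' has total degree 1+2 = 3.
  Term '6x^5y^3' has total degree 5+3 = 8.
  Term '11x^7y^3' has total degree 7+3 = 10.
  Term '14xy^3' has total degree 1+3 = 4.
  Term '12x^6' has total degree 6+0 = 6.
The maximum total degree among all terms is 10.

10


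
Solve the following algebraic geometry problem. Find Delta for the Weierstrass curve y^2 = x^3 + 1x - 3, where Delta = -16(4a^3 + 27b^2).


Compute each component:
4a^3 = 4*1^3 = 4*1 = 4
27b^2 = 27*(-3)^2 = 27*9 = 243
4a^3 + 27b^2 = 4 + 243 = 247
Delta = -16*247 = -3952

-3952


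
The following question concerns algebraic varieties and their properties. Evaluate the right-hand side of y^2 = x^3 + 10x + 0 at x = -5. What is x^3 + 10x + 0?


Compute x^3 + 10x + 0 at x = -5:
x^3 = (-5)^3 = -125
10*x = 10*(-5) = -50
Sum: -125 - 50 + 0 = -175

-175


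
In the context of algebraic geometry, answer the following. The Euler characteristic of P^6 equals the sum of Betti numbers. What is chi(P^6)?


The complex projective space P^6 has one cell in each even real dimension 0, 2, ..., 12.
The cohomology groups are H^{2k}(P^6) = Z for k = 0,...,6, and 0 otherwise.
Euler characteristic = sum of Betti numbers = 1 per even-dimensional cohomology group.
chi(P^6) = 6 + 1 = 7

7


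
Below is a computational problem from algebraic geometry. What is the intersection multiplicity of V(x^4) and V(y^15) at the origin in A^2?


The intersection multiplicity of V(x^a) and V(y^b) at the origin is:
I(O; V(x^4), V(y^15)) = dim_k(k[x,y]/(x^4, y^15))
A basis for k[x,y]/(x^4, y^15) is the set of monomials x^i * y^j
where 0 <= i < 4 and 0 <= j < 15.
The number of such monomials is 4 * 15 = 60

60


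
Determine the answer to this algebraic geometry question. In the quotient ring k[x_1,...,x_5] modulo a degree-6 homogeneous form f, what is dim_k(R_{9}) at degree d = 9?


For R = k[x_1,...,x_n]/(f) with f homogeneous of degree e:
The Hilbert series is (1 - t^e)/(1 - t)^n.
So h(d) = C(d+n-1, n-1) - C(d-e+n-1, n-1) for d >= e.
With n=5, e=6, d=9:
C(9+5-1, 5-1) = C(13, 4) = 715
C(9-6+5-1, 5-1) = C(7, 4) = 35
h(9) = 715 - 35 = 680

680


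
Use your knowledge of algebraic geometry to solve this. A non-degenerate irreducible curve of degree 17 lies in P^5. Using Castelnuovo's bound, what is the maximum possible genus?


Castelnuovo's bound: write d - 1 = m(r-1) + epsilon with 0 <= epsilon < r-1.
d - 1 = 17 - 1 = 16
r - 1 = 5 - 1 = 4
16 = 4*4 + 0, so m = 4, epsilon = 0
pi(d, r) = m(m-1)(r-1)/2 + m*epsilon
= 4*3*4/2 + 4*0
= 48/2 + 0
= 24 + 0 = 24

24


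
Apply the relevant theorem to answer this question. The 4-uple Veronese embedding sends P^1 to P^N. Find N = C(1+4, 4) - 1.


The Veronese embedding v_d: P^n -> P^N maps each point to all
degree-d monomials in n+1 homogeneous coordinates.
N = C(n+d, d) - 1
N = C(1+4, 4) - 1
N = C(5, 4) - 1
C(5, 4) = 5
N = 5 - 1 = 4

4


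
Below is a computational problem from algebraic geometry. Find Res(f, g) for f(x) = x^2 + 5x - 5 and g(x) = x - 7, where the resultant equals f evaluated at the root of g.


For Res(f, x - c), we evaluate f at x = c.
f(7) = 7^2 + 5*7 - 5
= 49 + 35 - 5
= 84 - 5 = 79
Res(f, g) = 79

79


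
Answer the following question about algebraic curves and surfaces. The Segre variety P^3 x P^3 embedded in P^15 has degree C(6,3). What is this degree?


The degree of the Segre variety P^3 x P^3 is C(m+n, m).
= C(6, 3)
= 20

20


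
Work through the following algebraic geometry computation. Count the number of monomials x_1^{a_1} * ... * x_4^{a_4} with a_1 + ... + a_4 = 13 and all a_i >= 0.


The number of degree-13 monomials in 4 variables is C(d+n-1, n-1).
= C(13+4-1, 4-1) = C(16, 3)
= 560

560


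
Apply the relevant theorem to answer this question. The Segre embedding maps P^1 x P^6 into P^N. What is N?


The Segre embedding maps P^m x P^n into P^N via
all products of coordinates from each factor.
N = (m+1)(n+1) - 1
N = (1+1)(6+1) - 1
N = 2*7 - 1
N = 14 - 1 = 13

13


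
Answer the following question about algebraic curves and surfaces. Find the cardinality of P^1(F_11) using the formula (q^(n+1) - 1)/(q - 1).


P^1(F_11) has (q^(n+1) - 1)/(q - 1) points.
= 11^1 + 11^0
= 11 + 1
= 12

12


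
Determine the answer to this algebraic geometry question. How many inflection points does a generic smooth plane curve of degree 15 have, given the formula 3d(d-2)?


For a general smooth plane curve C of degree d, the inflection points are
the intersection of C with its Hessian curve, which has degree 3(d-2).
By Bezout, the total intersection number is d * 3(d-2) = 15 * 39 = 585.
For a general curve every flex is ordinary, so each contributes
multiplicity 1 to C·Hess(C), and the number of distinct inflection
points is 3d(d-2).
Inflection points = 3*15*(15-2) = 3*15*13 = 585

585


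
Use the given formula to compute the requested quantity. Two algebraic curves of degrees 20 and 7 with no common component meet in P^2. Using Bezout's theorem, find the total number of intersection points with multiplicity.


Bezout's theorem states the intersection count equals the product of degrees.
Intersection count = 20 * 7 = 140

140


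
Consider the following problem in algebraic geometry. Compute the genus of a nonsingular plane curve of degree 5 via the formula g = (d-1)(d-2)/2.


Using the genus formula for smooth plane curves:
g = (d-1)(d-2)/2
g = (5-1)(5-2)/2
g = 4*3/2
g = 12/2 = 6

6


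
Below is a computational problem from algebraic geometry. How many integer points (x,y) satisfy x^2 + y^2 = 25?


Systematically check integer values of x where x^2 <= 25.
For each valid x, check if 25 - x^2 is a perfect square.
x=0: 25 - 0 = 25, sqrt = 5 (valid)
x=3: 25 - 9 = 16, sqrt = 4 (valid)
x=4: 25 - 16 = 9, sqrt = 3 (valid)
x=5: 25 - 25 = 0, sqrt = 0 (valid)
Total integer solutions found: 12

12


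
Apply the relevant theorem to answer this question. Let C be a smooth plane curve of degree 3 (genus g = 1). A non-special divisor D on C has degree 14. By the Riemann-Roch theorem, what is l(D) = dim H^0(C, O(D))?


First, compute the genus of a smooth plane curve of degree 3:
g = (d-1)(d-2)/2 = (3-1)(3-2)/2 = 1
For a non-special divisor D (i.e., h^1(D) = 0), Riemann-Roch gives:
l(D) = deg(D) - g + 1
Since deg(D) = 14 >= 2g - 1 = 1, D is non-special.
l(D) = 14 - 1 + 1 = 14

14


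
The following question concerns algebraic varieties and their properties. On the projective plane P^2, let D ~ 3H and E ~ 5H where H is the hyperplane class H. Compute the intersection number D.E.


Using bilinearity of the intersection pairing on the projective plane P^2:
(aH).(bH) = ab * (H.H)
We have H^2 = 1 (Bezout).
D.E = (3H).(5H) = 3*5*1
= 15*1
= 15

15


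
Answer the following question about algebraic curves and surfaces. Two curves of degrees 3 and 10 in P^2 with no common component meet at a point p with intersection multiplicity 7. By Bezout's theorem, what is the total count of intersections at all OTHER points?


By Bezout's theorem, the total intersection number is d1 * d2.
Total = 3 * 10 = 30
Intersection multiplicity at p = 7
Remaining intersections = 30 - 7 = 23

23


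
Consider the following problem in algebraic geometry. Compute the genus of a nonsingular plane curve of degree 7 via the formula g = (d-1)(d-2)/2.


Using the genus formula for smooth plane curves:
g = (d-1)(d-2)/2
g = (7-1)(7-2)/2
g = 6*5/2
g = 30/2 = 15

15


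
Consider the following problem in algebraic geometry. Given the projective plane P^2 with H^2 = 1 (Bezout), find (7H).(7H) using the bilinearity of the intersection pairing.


Using bilinearity of the intersection pairing on the projective plane P^2:
(aH).(bH) = ab * (H.H)
We have H^2 = 1 (Bezout).
D.E = (7H).(7H) = 7*7*1
= 49*1
= 49

49


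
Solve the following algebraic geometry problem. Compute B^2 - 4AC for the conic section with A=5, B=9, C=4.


The discriminant of a conic Ax^2 + Bxy + Cy^2 + ... = 0 is B^2 - 4AC.
B^2 = 9^2 = 81
4AC = 4*5*4 = 80
Discriminant = 81 - 80 = 1

1


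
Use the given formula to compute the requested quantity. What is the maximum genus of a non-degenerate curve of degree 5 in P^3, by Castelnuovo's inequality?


Castelnuovo's bound: write d - 1 = m(r-1) + epsilon with 0 <= epsilon < r-1.
d - 1 = 5 - 1 = 4
r - 1 = 3 - 1 = 2
4 = 2*2 + 0, so m = 2, epsilon = 0
pi(d, r) = m(m-1)(r-1)/2 + m*epsilon
= 2*1*2/2 + 2*0
= 4/2 + 0
= 2 + 0 = 2

2


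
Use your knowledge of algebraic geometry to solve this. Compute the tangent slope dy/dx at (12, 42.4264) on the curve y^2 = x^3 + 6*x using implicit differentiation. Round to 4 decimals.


Using implicit differentiation of y^2 = x^3 + 6*x:
2y * dy/dx = 3x^2 + 6
dy/dx = (3x^2 + 6)/(2y)
Numerator: 3*12^2 + 6 = 438
Denominator: 2*42.4264 = 84.8528
dy/dx = 438/84.8528 = 5.1619

5.1619


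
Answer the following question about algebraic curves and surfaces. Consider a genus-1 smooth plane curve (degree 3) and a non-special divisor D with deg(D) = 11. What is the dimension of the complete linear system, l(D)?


First, compute the genus of a smooth plane curve of degree 3:
g = (d-1)(d-2)/2 = (3-1)(3-2)/2 = 1
For a non-special divisor D (i.e., h^1(D) = 0), Riemann-Roch gives:
l(D) = deg(D) - g + 1
Since deg(D) = 11 >= 2g - 1 = 1, D is non-special.
l(D) = 11 - 1 + 1 = 11

11


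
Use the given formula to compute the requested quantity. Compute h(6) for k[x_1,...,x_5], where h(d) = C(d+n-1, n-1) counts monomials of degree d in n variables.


The Hilbert function for the polynomial ring in 5 variables is:
h(d) = C(d+n-1, n-1)
h(6) = C(6+5-1, 5-1) = C(10, 4)
= 10! / (4! * 6!)
= 210

210


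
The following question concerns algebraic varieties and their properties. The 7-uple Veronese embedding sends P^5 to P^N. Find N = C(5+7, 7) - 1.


The Veronese embedding v_d: P^n -> P^N maps each point to all
degree-d monomials in n+1 homogeneous coordinates.
N = C(n+d, d) - 1
N = C(5+7, 7) - 1
N = C(12, 7) - 1
C(12, 7) = 792
N = 792 - 1 = 791

791


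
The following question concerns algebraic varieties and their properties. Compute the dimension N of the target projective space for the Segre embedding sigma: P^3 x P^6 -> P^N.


The Segre embedding maps P^m x P^n into P^N via
all products of coordinates from each factor.
N = (m+1)(n+1) - 1
N = (3+1)(6+1) - 1
N = 4*7 - 1
N = 28 - 1 = 27

27


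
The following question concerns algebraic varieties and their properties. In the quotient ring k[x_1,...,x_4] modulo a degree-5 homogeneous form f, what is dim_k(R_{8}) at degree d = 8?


For R = k[x_1,...,x_n]/(f) with f homogeneous of degree e:
The Hilbert series is (1 - t^e)/(1 - t)^n.
So h(d) = C(d+n-1, n-1) - C(d-e+n-1, n-1) for d >= e.
With n=4, e=5, d=8:
C(8+4-1, 4-1) = C(11, 3) = 165
C(8-5+4-1, 4-1) = C(6, 3) = 20
h(8) = 165 - 20 = 145

145


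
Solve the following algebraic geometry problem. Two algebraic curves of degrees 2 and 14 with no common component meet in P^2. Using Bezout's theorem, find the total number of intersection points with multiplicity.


Bezout's theorem states the intersection count equals the product of degrees.
Intersection count = 2 * 14 = 28

28


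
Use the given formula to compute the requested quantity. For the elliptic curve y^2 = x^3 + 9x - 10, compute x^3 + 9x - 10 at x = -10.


Compute x^3 + 9x - 10 at x = -10:
x^3 = (-10)^3 = -1000
9*x = 9*(-10) = -90
Sum: -1000 - 90 - 10 = -1100

-1100


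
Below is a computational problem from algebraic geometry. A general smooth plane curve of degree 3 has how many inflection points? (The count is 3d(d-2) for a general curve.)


For a general smooth plane curve C of degree d, the inflection points are
the intersection of C with its Hessian curve, which has degree 3(d-2).
By Bezout, the total intersection number is d * 3(d-2) = 3 * 3 = 9.
For a general curve every flex is ordinary, so each contributes
multiplicity 1 to C·Hess(C), and the number of distinct inflection
points is 3d(d-2).
Inflection points = 3*3*(3-2) = 3*3*1 = 9

9


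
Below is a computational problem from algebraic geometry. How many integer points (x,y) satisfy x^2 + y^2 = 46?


Systematically check integer values of x where x^2 <= 46.
For each valid x, check if 46 - x^2 is a perfect square.
Total integer solutions found: 0

0


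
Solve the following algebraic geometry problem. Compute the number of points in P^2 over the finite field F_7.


P^2(F_7) has (q^(n+1) - 1)/(q - 1) points.
= 7^2 + 7^1 + 7^0
= 49 + 7 + 1
= 57

57


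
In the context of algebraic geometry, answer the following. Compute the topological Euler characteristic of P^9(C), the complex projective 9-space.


The complex projective space P^9 has one cell in each even real dimension 0, 2, ..., 18.
The cohomology groups are H^{2k}(P^9) = Z for k = 0,...,9, and 0 otherwise.
Euler characteristic = sum of Betti numbers = 1 per even-dimensional cohomology group.
chi(P^9) = 9 + 1 = 10

10


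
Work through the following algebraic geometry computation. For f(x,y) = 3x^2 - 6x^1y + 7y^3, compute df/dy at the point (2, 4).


df/dy = (-6)*x^1 + 3*7*y^2
At (2,4): (-6)*2^1 + 3*7*4^2
= -12 + 336
= 324

324


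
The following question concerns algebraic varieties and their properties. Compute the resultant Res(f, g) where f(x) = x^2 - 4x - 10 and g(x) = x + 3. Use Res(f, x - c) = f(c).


For Res(f, x - c), we evaluate f at x = c.
f(-3) = (-3)^2 - 4*(-3) - 10
= 9 + 12 - 10
= 21 - 10 = 11
Res(f, g) = 11

11


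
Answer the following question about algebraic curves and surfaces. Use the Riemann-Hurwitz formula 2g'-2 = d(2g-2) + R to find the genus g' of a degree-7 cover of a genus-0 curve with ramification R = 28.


Riemann-Hurwitz formula: 2g' - 2 = d(2g - 2) + R
Given: d = 7, g = 0, R = 28
2g' - 2 = 7*(2*0 - 2) + 28
2g' - 2 = 7*(-2) + 28
2g' - 2 = -14 + 28 = 14
2g' = 16
g' = 8

8


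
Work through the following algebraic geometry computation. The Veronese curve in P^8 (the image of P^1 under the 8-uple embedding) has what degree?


The rational normal curve in P^8 is the image of P^1 under the 8-uple Veronese.
A general hyperplane in P^8 pulls back to a degree-8 form on P^1, which has 8 zeros,
so the curve meets a general hyperplane in 8 points. Degree = 8.

8


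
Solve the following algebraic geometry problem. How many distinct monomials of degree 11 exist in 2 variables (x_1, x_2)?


The number of degree-11 monomials in 2 variables is C(d+n-1, n-1).
= C(11+2-1, 2-1) = C(12, 1)
= 12

12


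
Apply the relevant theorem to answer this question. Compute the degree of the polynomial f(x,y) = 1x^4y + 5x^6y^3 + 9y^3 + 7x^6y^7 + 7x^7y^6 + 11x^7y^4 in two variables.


Examine each term for its total degree (sum of exponents).
  Term '1x^4y' has total degree 4+1 = 5.
  Term '5x^6y^3' has total degree 6+3 = 9.
  Term '9y^3' has total degree 0+3 = 3.
  Term '7x^6y^7' has total degree 6+7 = 13.
  Term '7x^7y^6' has total degree 7+6 = 13.
  Term '11x^7y^4' has total degree 7+4 = 11.
The maximum total degree among all terms is 13.

13


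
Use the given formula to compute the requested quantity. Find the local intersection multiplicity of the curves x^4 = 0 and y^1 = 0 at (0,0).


The intersection multiplicity of V(x^a) and V(y^b) at the origin is:
I(O; V(x^4), V(y^1)) = dim_k(k[x,y]/(x^4, y^1))
A basis for k[x,y]/(x^4, y^1) is the set of monomials x^i * y^j
where 0 <= i < 4 and 0 <= j < 1.
The number of such monomials is 4 * 1 = 4

4


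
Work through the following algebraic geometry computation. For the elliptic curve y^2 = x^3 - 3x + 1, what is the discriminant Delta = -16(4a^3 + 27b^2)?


Compute each component:
4a^3 = 4*(-3)^3 = 4*(-27) = -108
27b^2 = 27*1^2 = 27*1 = 27
4a^3 + 27b^2 = -108 + 27 = -81
Delta = -16*(-81) = 1296

1296


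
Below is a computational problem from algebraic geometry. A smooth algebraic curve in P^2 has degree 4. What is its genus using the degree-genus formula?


Using the genus formula for smooth plane curves:
g = (d-1)(d-2)/2
g = (4-1)(4-2)/2
g = 3*2/2
g = 6/2 = 3

3


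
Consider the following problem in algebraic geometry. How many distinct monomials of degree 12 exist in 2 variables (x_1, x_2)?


The number of degree-12 monomials in 2 variables is C(d+n-1, n-1).
= C(12+2-1, 2-1) = C(13, 1)
= 13

13


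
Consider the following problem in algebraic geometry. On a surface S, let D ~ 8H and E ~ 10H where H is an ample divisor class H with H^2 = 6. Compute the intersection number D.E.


Using bilinearity of the intersection pairing on a surface S:
(aH).(bH) = ab * (H.H)
We have H^2 = 6.
D.E = (8H).(10H) = 8*10*6
= 80*6
= 480

480


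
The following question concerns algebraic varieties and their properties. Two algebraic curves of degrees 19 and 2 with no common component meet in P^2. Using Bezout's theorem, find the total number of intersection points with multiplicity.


Bezout's theorem states the intersection count equals the product of degrees.
Intersection count = 19 * 2 = 38

38


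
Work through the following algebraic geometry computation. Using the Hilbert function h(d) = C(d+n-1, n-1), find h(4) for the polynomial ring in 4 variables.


The Hilbert function for the polynomial ring in 4 variables is:
h(d) = C(d+n-1, n-1)
h(4) = C(4+4-1, 4-1) = C(7, 3)
= 7! / (3! * 4!)
= 35

35


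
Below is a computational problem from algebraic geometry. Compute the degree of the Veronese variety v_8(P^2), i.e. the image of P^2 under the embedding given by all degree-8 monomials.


The Veronese variety v_8(P^2) has degree d^r.
d^r = 8^2 = 64

64


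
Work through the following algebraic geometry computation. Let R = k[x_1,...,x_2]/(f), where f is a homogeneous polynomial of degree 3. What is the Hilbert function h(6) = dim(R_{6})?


For R = k[x_1,...,x_n]/(f) with f homogeneous of degree e:
The Hilbert series is (1 - t^e)/(1 - t)^n.
So h(d) = C(d+n-1, n-1) - C(d-e+n-1, n-1) for d >= e.
With n=2, e=3, d=6:
C(6+2-1, 2-1) = C(7, 1) = 7
C(6-3+2-1, 2-1) = C(4, 1) = 4
h(6) = 7 - 4 = 3

3


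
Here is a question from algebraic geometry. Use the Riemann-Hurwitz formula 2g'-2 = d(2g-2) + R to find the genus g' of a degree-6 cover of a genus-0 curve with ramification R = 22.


Riemann-Hurwitz formula: 2g' - 2 = d(2g - 2) + R
Given: d = 6, g = 0, R = 22
2g' - 2 = 6*(2*0 - 2) + 22
2g' - 2 = 6*(-2) + 22
2g' - 2 = -12 + 22 = 10
2g' = 12
g' = 6

6


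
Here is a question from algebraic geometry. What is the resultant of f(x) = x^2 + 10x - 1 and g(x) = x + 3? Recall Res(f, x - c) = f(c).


For Res(f, x - c), we evaluate f at x = c.
f(-3) = (-3)^2 + 10*(-3) - 1
= 9 - 30 - 1
= -21 - 1 = -22
Res(f, g) = -22

-22


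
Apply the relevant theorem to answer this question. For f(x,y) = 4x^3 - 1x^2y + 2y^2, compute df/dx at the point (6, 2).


df/dx = 3*4*x^2 + 2*(-1)*x^1*y
At (6,2): 3*4*6^2 + 2*(-1)*6^1*2
= 432 - 24
= 408

408


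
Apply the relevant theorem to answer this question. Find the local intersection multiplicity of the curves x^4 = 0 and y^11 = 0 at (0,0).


The intersection multiplicity of V(x^a) and V(y^b) at the origin is:
I(O; V(x^4), V(y^11)) = dim_k(k[x,y]/(x^4, y^11))
A basis for k[x,y]/(x^4, y^11) is the set of monomials x^i * y^j
where 0 <= i < 4 and 0 <= j < 11.
The number of such monomials is 4 * 11 = 44

44


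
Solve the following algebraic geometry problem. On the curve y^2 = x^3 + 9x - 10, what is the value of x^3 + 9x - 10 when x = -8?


Compute x^3 + 9x - 10 at x = -8:
x^3 = (-8)^3 = -512
9*x = 9*(-8) = -72
Sum: -512 - 72 - 10 = -594

-594


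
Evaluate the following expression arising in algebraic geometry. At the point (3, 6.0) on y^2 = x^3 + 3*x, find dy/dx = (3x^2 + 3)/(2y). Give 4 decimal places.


Using implicit differentiation of y^2 = x^3 + 3*x:
2y * dy/dx = 3x^2 + 3
dy/dx = (3x^2 + 3)/(2y)
Numerator: 3*3^2 + 3 = 30
Denominator: 2*6.0 = 12.0
dy/dx = 30/12.0 = 2.5000

2.5000


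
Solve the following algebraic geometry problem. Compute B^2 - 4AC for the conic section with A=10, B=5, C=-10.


The discriminant of a conic Ax^2 + Bxy + Cy^2 + ... = 0 is B^2 - 4AC.
B^2 = 5^2 = 25
4AC = 4*10*(-10) = -400
Discriminant = 25 + 400 = 425

425


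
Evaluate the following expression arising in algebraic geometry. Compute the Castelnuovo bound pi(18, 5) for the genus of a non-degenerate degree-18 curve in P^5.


Castelnuovo's bound: write d - 1 = m(r-1) + epsilon with 0 <= epsilon < r-1.
d - 1 = 18 - 1 = 17
r - 1 = 5 - 1 = 4
17 = 4*4 + 1, so m = 4, epsilon = 1
pi(d, r) = m(m-1)(r-1)/2 + m*epsilon
= 4*3*4/2 + 4*1
= 48/2 + 4
= 24 + 4 = 28

28


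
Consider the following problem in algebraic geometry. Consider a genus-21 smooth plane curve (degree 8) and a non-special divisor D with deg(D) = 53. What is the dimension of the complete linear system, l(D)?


First, compute the genus of a smooth plane curve of degree 8:
g = (d-1)(d-2)/2 = (8-1)(8-2)/2 = 21
For a non-special divisor D (i.e., h^1(D) = 0), Riemann-Roch gives:
l(D) = deg(D) - g + 1
Since deg(D) = 53 >= 2g - 1 = 41, D is non-special.
l(D) = 53 - 21 + 1 = 33

33


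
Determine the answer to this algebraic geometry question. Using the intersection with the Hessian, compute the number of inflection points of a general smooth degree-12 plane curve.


For a general smooth plane curve C of degree d, the inflection points are
the intersection of C with its Hessian curve, which has degree 3(d-2).
By Bezout, the total intersection number is d * 3(d-2) = 12 * 30 = 360.
For a general curve every flex is ordinary, so each contributes
multiplicity 1 to C·Hess(C), and the number of distinct inflection
points is 3d(d-2).
Inflection points = 3*12*(12-2) = 3*12*10 = 360

360


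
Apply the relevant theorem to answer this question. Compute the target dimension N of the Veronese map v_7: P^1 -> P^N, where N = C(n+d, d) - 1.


The Veronese embedding v_d: P^n -> P^N maps each point to all
degree-d monomials in n+1 homogeneous coordinates.
N = C(n+d, d) - 1
N = C(1+7, 7) - 1
N = C(8, 7) - 1
C(8, 7) = 8
N = 8 - 1 = 7

7


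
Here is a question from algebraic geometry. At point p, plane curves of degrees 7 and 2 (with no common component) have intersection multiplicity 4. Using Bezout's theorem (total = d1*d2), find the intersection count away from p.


By Bezout's theorem, the total intersection number is d1 * d2.
Total = 7 * 2 = 14
Intersection multiplicity at p = 4
Remaining intersections = 14 - 4 = 10

10


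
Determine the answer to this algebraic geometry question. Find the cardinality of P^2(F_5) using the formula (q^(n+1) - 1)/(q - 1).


P^2(F_5) has (q^(n+1) - 1)/(q - 1) points.
= 5^2 + 5^1 + 5^0
= 25 + 5 + 1
= 31

31


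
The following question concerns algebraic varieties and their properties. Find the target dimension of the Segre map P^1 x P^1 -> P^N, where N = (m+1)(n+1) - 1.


The Segre embedding maps P^m x P^n into P^N via
all products of coordinates from each factor.
N = (m+1)(n+1) - 1
N = (1+1)(1+1) - 1
N = 2*2 - 1
N = 4 - 1 = 3

3


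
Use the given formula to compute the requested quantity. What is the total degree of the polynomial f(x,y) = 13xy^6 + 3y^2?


Examine each term for its total degree (sum of exponents).
  Term '13xy^6' has total degree 1+6 = 7.
  Term '3y^2' has total degree 0+2 = 2.
The maximum total degree among all terms is 7.

7


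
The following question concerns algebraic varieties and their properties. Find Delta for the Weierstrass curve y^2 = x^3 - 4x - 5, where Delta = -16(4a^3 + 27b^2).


Compute each component:
4a^3 = 4*(-4)^3 = 4*(-64) = -256
27b^2 = 27*(-5)^2 = 27*25 = 675
4a^3 + 27b^2 = -256 + 675 = 419
Delta = -16*419 = -6704

-6704


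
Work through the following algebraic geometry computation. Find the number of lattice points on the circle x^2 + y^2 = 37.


Systematically check integer values of x where x^2 <= 37.
For each valid x, check if 37 - x^2 is a perfect square.
x=1: 37 - 1 = 36, sqrt = 6 (valid)
x=6: 37 - 36 = 1, sqrt = 1 (valid)
Total integer solutions found: 8

8


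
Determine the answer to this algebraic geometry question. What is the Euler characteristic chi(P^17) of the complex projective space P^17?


The complex projective space P^17 has one cell in each even real dimension 0, 2, ..., 34.
The cohomology groups are H^{2k}(P^17) = Z for k = 0,...,17, and 0 otherwise.
Euler characteristic = sum of Betti numbers = 1 per even-dimensional cohomology group.
chi(P^17) = 17 + 1 = 18

18


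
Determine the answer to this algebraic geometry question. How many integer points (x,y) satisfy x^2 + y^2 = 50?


Systematically check integer values of x where x^2 <= 50.
For each valid x, check if 50 - x^2 is a perfect square.
x=1: 50 - 1 = 49, sqrt = 7 (valid)
x=5: 50 - 25 = 25, sqrt = 5 (valid)
x=7: 50 - 49 = 1, sqrt = 1 (valid)
Total integer solutions found: 12

12


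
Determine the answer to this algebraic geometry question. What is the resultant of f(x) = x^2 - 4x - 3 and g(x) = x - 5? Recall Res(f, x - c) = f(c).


For Res(f, x - c), we evaluate f at x = c.
f(5) = 5^2 - 4*5 - 3
= 25 - 20 - 3
= 5 - 3 = 2
Res(f, g) = 2

2


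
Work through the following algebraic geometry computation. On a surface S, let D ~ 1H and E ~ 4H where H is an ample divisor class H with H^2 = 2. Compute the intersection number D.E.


Using bilinearity of the intersection pairing on a surface S:
(aH).(bH) = ab * (H.H)
We have H^2 = 2.
D.E = (1H).(4H) = 1*4*2
= 4*2
= 8

8


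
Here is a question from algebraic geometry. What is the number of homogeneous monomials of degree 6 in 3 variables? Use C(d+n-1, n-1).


The number of degree-6 monomials in 3 variables is C(d+n-1, n-1).
= C(6+3-1, 3-1) = C(8, 2)
= 28

28


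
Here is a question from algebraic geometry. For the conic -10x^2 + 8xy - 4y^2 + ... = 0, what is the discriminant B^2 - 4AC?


The discriminant of a conic Ax^2 + Bxy + Cy^2 + ... = 0 is B^2 - 4AC.
B^2 = 8^2 = 64
4AC = 4*(-10)*(-4) = 160
Discriminant = 64 - 160 = -96

-96


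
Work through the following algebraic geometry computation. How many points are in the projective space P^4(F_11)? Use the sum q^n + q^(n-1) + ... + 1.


P^4(F_11) has (q^(n+1) - 1)/(q - 1) points.
= 11^4 + 11^3 + 11^2 + 11^1 + 11^0
= 14641 + 1331 + 121 + 11 + 1
= 16105

16105


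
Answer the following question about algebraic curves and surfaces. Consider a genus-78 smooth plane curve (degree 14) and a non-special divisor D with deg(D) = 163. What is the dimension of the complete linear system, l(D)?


First, compute the genus of a smooth plane curve of degree 14:
g = (d-1)(d-2)/2 = (14-1)(14-2)/2 = 78
For a non-special divisor D (i.e., h^1(D) = 0), Riemann-Roch gives:
l(D) = deg(D) - g + 1
Since deg(D) = 163 >= 2g - 1 = 155, D is non-special.
l(D) = 163 - 78 + 1 = 86

86


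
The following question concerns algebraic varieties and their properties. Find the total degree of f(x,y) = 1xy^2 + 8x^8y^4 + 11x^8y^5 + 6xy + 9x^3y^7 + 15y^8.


Examine each term for its total degree (sum of exponents).
  Term '1xy^2' has total degree 1+2 = 3.
  Term '8x^8y^4' has total degree 8+4 = 12.
  Term '11x^8y^5' has total degree 8+5 = 13.
  Term '6xy' has total degree 1+1 = 2.
  Term '9x^3y^7' has total degree 3+7 = 10.
  Term '15y^8' has total degree 0+8 = 8.
The maximum total degree among all terms is 13.

13


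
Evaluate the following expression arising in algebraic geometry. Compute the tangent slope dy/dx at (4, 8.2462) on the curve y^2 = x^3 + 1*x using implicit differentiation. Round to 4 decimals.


Using implicit differentiation of y^2 = x^3 + 1*x:
2y * dy/dx = 3x^2 + 1
dy/dx = (3x^2 + 1)/(2y)
Numerator: 3*4^2 + 1 = 49
Denominator: 2*8.2462 = 16.4924
dy/dx = 49/16.4924 = 2.9711

2.9711


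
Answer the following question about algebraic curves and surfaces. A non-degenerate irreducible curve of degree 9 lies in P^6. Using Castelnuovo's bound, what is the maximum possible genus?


Castelnuovo's bound: write d - 1 = m(r-1) + epsilon with 0 <= epsilon < r-1.
d - 1 = 9 - 1 = 8
r - 1 = 6 - 1 = 5
8 = 1*5 + 3, so m = 1, epsilon = 3
pi(d, r) = m(m-1)(r-1)/2 + m*epsilon
= 1*0*5/2 + 1*3
= 0/2 + 3
= 0 + 3 = 3

3


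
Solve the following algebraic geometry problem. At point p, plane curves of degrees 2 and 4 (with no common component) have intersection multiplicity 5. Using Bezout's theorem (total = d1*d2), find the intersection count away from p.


By Bezout's theorem, the total intersection number is d1 * d2.
Total = 2 * 4 = 8
Intersection multiplicity at p = 5
Remaining intersections = 8 - 5 = 3

3


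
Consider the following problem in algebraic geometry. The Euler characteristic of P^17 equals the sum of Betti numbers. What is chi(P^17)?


The complex projective space P^17 has one cell in each even real dimension 0, 2, ..., 34.
The cohomology groups are H^{2k}(P^17) = Z for k = 0,...,17, and 0 otherwise.
Euler characteristic = sum of Betti numbers = 1 per even-dimensional cohomology group.
chi(P^17) = 17 + 1 = 18

18


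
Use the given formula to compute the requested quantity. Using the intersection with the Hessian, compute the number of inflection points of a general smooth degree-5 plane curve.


For a general smooth plane curve C of degree d, the inflection points are
the intersection of C with its Hessian curve, which has degree 3(d-2).
By Bezout, the total intersection number is d * 3(d-2) = 5 * 9 = 45.
For a general curve every flex is ordinary, so each contributes
multiplicity 1 to C·Hess(C), and the number of distinct inflection
points is 3d(d-2).
Inflection points = 3*5*(5-2) = 3*5*3 = 45

45


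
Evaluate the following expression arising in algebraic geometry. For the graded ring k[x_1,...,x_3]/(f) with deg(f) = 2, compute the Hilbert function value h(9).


For R = k[x_1,...,x_n]/(f) with f homogeneous of degree e:
The Hilbert series is (1 - t^e)/(1 - t)^n.
So h(d) = C(d+n-1, n-1) - C(d-e+n-1, n-1) for d >= e.
With n=3, e=2, d=9:
C(9+3-1, 3-1) = C(11, 2) = 55
C(9-2+3-1, 3-1) = C(9, 2) = 36
h(9) = 55 - 36 = 19

19


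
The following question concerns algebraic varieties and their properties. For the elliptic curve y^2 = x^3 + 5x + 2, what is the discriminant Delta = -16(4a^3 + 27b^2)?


Compute each component:
4a^3 = 4*5^3 = 4*125 = 500
27b^2 = 27*2^2 = 27*4 = 108
4a^3 + 27b^2 = 500 + 108 = 608
Delta = -16*608 = -9728

-9728


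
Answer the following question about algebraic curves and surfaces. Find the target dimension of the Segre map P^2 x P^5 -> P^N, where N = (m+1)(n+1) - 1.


The Segre embedding maps P^m x P^n into P^N via
all products of coordinates from each factor.
N = (m+1)(n+1) - 1
N = (2+1)(5+1) - 1
N = 3*6 - 1
N = 18 - 1 = 17

17


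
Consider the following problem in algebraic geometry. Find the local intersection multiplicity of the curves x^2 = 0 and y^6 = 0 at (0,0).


The intersection multiplicity of V(x^a) and V(y^b) at the origin is:
I(O; V(x^2), V(y^6)) = dim_k(k[x,y]/(x^2, y^6))
A basis for k[x,y]/(x^2, y^6) is the set of monomials x^i * y^j
where 0 <= i < 2 and 0 <= j < 6.
The number of such monomials is 2 * 6 = 12

12


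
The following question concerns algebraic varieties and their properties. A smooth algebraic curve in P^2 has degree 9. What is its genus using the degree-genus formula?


Using the genus formula for smooth plane curves:
g = (d-1)(d-2)/2
g = (9-1)(9-2)/2
g = 8*7/2
g = 56/2 = 28

28


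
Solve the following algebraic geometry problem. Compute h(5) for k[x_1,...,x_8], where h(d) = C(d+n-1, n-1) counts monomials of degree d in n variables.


The Hilbert function for the polynomial ring in 8 variables is:
h(d) = C(d+n-1, n-1)
h(5) = C(5+8-1, 8-1) = C(12, 7)
= 12! / (7! * 5!)
= 792

792


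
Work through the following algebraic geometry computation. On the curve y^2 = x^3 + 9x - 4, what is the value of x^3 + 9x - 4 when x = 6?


Compute x^3 + 9x - 4 at x = 6:
x^3 = 6^3 = 216
9*x = 9*6 = 54
Sum: 216 + 54 - 4 = 266

266
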